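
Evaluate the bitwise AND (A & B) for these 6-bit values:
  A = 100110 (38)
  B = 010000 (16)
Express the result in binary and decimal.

Apply & to each column (1 only where both bits are 1):
  100110
& 010000
--------
  000000

Answer: 000000 (0)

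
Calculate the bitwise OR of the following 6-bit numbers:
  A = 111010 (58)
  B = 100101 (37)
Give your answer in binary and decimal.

Apply | to each column (1 where either bit is 1):
  111010
| 100101
--------
  111111

Answer: 111111 (63)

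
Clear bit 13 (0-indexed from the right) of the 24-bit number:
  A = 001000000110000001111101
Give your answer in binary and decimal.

Mask = ~(1 << 13) = 111111111101111111111111
Bit 13 of A is 1, so AND-ing with the mask clears it to 0.
  001000000110000001111101
& 111111111101111111111111
--------------------------
  001000000100000001111101

Answer: 001000000100000001111101 (2113661)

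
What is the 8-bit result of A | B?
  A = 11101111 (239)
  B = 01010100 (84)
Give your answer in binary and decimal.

Apply | to each column (1 where either bit is 1):
  11101111
| 01010100
----------
  11111111

Answer: 11111111 (255)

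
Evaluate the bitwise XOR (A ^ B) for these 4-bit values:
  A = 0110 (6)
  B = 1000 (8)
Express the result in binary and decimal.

Apply ^ to each column (1 where bits differ):
  0110
^ 1000
------
  1110

Answer: 1110 (14)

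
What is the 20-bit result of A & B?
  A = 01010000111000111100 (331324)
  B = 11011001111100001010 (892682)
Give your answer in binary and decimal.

Apply & to each column (1 only where both bits are 1):
  01010000111000111100
& 11011001111100001010
----------------------
  01010000111000001000

Answer: 01010000111000001000 (331272)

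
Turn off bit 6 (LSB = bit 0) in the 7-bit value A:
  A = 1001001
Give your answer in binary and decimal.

Mask = ~(1 << 6) = 0111111
Bit 6 of A is 1, so AND-ing with the mask clears it to 0.
  1001001
& 0111111
---------
  0001001

Answer: 0001001 (9)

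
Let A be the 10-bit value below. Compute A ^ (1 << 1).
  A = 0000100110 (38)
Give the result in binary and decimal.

Mask = 1 << 1 = 0000000010
Bit 1 of A is 1; XOR with the mask flips it to 0.
  0000100110
^ 0000000010
------------
  0000100100

Answer: 0000100100 (36)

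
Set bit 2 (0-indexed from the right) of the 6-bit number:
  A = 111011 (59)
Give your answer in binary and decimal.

Mask = 1 << 2 = 000100
Bit 2 of A is 0, so OR-ing with the mask flips it to 1.
  111011
| 000100
--------
  111111

Answer: 111111 (63)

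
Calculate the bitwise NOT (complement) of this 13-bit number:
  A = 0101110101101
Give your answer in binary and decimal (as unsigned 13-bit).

Flip each bit (0->1, 1->0):
  0101110101101
  1010001010010

Answer: 1010001010010 (5202)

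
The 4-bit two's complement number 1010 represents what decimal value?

MSB is 1, so the value is negative. Find the magnitude:
1. Invert bits:  0101
2. Add 1:        0110  = 6
3. Apply sign:   -6

Answer: -6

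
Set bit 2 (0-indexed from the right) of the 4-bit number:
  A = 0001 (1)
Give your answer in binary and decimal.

Mask = 1 << 2 = 0100
Bit 2 of A is 0, so OR-ing with the mask flips it to 1.
  0001
| 0100
------
  0101

Answer: 0101 (5)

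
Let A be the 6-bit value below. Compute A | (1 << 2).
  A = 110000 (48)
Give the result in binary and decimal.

Mask = 1 << 2 = 000100
Bit 2 of A is 0, so OR-ing with the mask flips it to 1.
  110000
| 000100
--------
  110100

Answer: 110100 (52)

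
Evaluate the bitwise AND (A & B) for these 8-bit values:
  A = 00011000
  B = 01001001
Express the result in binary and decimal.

Apply & to each column (1 only where both bits are 1):
  00011000
& 01001001
----------
  00001000

Answer: 00001000 (8)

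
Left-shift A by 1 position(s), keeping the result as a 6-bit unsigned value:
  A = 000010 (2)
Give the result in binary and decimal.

Shift left by 1: drop the top 1 bit(s), append 1 zero(s) on the right.
  000010  ->  discard [0], keep [00010], append 0
= 000100

Answer: 000100 (4)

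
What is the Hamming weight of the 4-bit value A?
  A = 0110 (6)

0110
1-bits at positions (from bit 0 = LSB): 1, 2
Count = 2

Answer: 2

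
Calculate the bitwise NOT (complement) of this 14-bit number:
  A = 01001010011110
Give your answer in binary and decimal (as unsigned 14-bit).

Flip each bit (0->1, 1->0):
  01001010011110
  10110101100001

Answer: 10110101100001 (11617)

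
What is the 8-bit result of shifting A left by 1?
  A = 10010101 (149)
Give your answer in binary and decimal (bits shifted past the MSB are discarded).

Shift left by 1: drop the top 1 bit(s), append 1 zero(s) on the right.
  10010101  ->  discard [1], keep [0010101], append 0
= 00101010

Answer: 00101010 (42)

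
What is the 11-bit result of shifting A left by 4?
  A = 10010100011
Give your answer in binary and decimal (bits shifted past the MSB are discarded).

Shift left by 4: drop the top 4 bit(s), append 4 zero(s) on the right.
  10010100011  ->  discard [1001], keep [0100011], append 0000
= 01000110000

Answer: 01000110000 (560)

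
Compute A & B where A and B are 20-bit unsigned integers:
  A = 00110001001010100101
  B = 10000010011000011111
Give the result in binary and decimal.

Apply & to each column (1 only where both bits are 1):
  00110001001010100101
& 10000010011000011111
----------------------
  00000000001000000101

Answer: 00000000001000000101 (517)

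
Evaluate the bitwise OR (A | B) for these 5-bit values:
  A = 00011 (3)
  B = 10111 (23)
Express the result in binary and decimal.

Apply | to each column (1 where either bit is 1):
  00011
| 10111
-------
  10111

Answer: 10111 (23)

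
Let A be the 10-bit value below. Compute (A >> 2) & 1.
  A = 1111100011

Bit 2 is the 3rd from the right.
  1111100011
         ^
That bit is 0.

Answer: 0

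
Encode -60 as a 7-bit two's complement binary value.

1. Binary of +60:  0111100
2. Invert bits:     1000011
3. Add 1:           1000100

Answer: 1000100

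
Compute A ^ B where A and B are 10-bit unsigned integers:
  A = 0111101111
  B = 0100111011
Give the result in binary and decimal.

Apply ^ to each column (1 where bits differ):
  0111101111
^ 0100111011
------------
  0011010100

Answer: 0011010100 (212)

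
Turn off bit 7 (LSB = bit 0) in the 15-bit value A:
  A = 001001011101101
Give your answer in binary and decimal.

Mask = ~(1 << 7) = 111111101111111
Bit 7 of A is 1, so AND-ing with the mask clears it to 0.
  001001011101101
& 111111101111111
-----------------
  001001001101101

Answer: 001001001101101 (4717)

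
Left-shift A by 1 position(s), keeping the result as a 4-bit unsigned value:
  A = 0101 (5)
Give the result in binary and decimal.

Shift left by 1: drop the top 1 bit(s), append 1 zero(s) on the right.
  0101  ->  discard [0], keep [101], append 0
= 1010

Answer: 1010 (10)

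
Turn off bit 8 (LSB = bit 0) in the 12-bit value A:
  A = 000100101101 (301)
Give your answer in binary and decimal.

Mask = ~(1 << 8) = 111011111111
Bit 8 of A is 1, so AND-ing with the mask clears it to 0.
  000100101101
& 111011111111
--------------
  000000101101

Answer: 000000101101 (45)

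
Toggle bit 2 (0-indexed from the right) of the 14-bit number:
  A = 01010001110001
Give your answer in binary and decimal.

Mask = 1 << 2 = 00000000000100
Bit 2 of A is 0; XOR with the mask flips it to 1.
  01010001110001
^ 00000000000100
----------------
  01010001110101

Answer: 01010001110101 (5237)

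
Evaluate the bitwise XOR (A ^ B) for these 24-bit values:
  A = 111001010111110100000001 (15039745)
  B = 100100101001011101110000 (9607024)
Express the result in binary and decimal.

Apply ^ to each column (1 where bits differ):
  111001010111110100000001
^ 100100101001011101110000
--------------------------
  011101111110101001110001

Answer: 011101111110101001110001 (7858801)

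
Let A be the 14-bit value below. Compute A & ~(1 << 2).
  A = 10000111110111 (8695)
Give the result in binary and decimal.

Mask = ~(1 << 2) = 11111111111011
Bit 2 of A is 1, so AND-ing with the mask clears it to 0.
  10000111110111
& 11111111111011
----------------
  10000111110011

Answer: 10000111110011 (8691)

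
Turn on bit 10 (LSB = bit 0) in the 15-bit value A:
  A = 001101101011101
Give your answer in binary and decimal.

Mask = 1 << 10 = 000010000000000
Bit 10 of A is 0, so OR-ing with the mask flips it to 1.
  001101101011101
| 000010000000000
-----------------
  001111101011101

Answer: 001111101011101 (8029)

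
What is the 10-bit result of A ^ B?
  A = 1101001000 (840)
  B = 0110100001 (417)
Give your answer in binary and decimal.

Apply ^ to each column (1 where bits differ):
  1101001000
^ 0110100001
------------
  1011101001

Answer: 1011101001 (745)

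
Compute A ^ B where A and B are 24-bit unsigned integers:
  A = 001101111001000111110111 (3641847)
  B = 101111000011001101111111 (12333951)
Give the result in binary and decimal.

Apply ^ to each column (1 where bits differ):
  001101111001000111110111
^ 101111000011001101111111
--------------------------
  100010111010001010001000

Answer: 100010111010001010001000 (9151112)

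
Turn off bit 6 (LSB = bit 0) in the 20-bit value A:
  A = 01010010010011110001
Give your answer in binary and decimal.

Mask = ~(1 << 6) = 11111111111110111111
Bit 6 of A is 1, so AND-ing with the mask clears it to 0.
  01010010010011110001
& 11111111111110111111
----------------------
  01010010010010110001

Answer: 01010010010010110001 (337073)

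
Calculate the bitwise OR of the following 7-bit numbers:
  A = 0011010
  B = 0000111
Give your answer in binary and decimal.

Apply | to each column (1 where either bit is 1):
  0011010
| 0000111
---------
  0011111

Answer: 0011111 (31)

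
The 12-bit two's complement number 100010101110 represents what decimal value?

MSB is 1, so the value is negative. Find the magnitude:
1. Invert bits:  011101010001
2. Add 1:        011101010010  = 1874
3. Apply sign:   -1874

Answer: -1874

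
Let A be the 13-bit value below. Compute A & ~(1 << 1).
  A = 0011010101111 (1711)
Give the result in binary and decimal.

Mask = ~(1 << 1) = 1111111111101
Bit 1 of A is 1, so AND-ing with the mask clears it to 0.
  0011010101111
& 1111111111101
---------------
  0011010101101

Answer: 0011010101101 (1709)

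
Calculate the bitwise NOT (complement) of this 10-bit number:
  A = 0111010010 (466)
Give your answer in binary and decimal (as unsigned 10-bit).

Flip each bit (0->1, 1->0):
  0111010010
  1000101101

Answer: 1000101101 (557)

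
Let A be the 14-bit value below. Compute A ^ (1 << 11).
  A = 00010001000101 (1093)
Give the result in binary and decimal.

Mask = 1 << 11 = 00100000000000
Bit 11 of A is 0; XOR with the mask flips it to 1.
  00010001000101
^ 00100000000000
----------------
  00110001000101

Answer: 00110001000101 (3141)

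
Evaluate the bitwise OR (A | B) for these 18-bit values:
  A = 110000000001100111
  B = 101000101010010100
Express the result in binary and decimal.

Apply | to each column (1 where either bit is 1):
  110000000001100111
| 101000101010010100
--------------------
  111000101011110111

Answer: 111000101011110111 (232183)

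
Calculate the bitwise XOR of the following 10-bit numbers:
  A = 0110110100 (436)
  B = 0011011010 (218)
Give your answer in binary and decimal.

Apply ^ to each column (1 where bits differ):
  0110110100
^ 0011011010
------------
  0101101110

Answer: 0101101110 (366)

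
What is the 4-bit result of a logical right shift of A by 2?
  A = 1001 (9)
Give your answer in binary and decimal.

Logical shift right by 2: drop the bottom 2 bit(s), prepend 2 zero(s) on the left.
  1001  ->  keep [10], discard [01], prepend 00
= 0010

Answer: 0010 (2)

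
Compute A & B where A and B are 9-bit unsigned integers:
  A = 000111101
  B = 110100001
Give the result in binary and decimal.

Apply & to each column (1 only where both bits are 1):
  000111101
& 110100001
-----------
  000100001

Answer: 000100001 (33)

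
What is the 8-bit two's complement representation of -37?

1. Binary of +37:  00100101
2. Invert bits:     11011010
3. Add 1:           11011011

Answer: 11011011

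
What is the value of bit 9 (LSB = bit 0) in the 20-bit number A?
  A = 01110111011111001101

Bit 9 is the 10th from the right.
  01110111011111001101
            ^
That bit is 1.

Answer: 1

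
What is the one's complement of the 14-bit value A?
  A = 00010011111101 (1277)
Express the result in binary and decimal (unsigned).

Flip each bit (0->1, 1->0):
  00010011111101
  11101100000010

Answer: 11101100000010 (15106)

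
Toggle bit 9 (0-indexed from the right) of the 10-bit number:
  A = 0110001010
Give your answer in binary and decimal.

Mask = 1 << 9 = 1000000000
Bit 9 of A is 0; XOR with the mask flips it to 1.
  0110001010
^ 1000000000
------------
  1110001010

Answer: 1110001010 (906)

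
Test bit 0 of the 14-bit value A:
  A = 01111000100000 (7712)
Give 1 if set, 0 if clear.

Bit 0 is the 1st from the right.
  01111000100000
               ^
That bit is 0.

Answer: 0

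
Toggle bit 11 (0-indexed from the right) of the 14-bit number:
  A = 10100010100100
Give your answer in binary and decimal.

Mask = 1 << 11 = 00100000000000
Bit 11 of A is 1; XOR with the mask flips it to 0.
  10100010100100
^ 00100000000000
----------------
  10000010100100

Answer: 10000010100100 (8356)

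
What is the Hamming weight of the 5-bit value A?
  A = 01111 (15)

01111
1-bits at positions (from bit 0 = LSB): 0, 1, 2, 3
Count = 4

Answer: 4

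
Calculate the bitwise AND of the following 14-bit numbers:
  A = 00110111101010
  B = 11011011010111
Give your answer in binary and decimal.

Apply & to each column (1 only where both bits are 1):
  00110111101010
& 11011011010111
----------------
  00010011000010

Answer: 00010011000010 (1218)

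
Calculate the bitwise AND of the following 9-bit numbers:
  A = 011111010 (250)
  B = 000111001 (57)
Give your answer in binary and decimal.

Apply & to each column (1 only where both bits are 1):
  011111010
& 000111001
-----------
  000111000

Answer: 000111000 (56)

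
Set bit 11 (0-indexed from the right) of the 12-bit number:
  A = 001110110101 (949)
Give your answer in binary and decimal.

Mask = 1 << 11 = 100000000000
Bit 11 of A is 0, so OR-ing with the mask flips it to 1.
  001110110101
| 100000000000
--------------
  101110110101

Answer: 101110110101 (2997)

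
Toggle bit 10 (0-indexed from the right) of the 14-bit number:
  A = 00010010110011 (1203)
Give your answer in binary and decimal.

Mask = 1 << 10 = 00010000000000
Bit 10 of A is 1; XOR with the mask flips it to 0.
  00010010110011
^ 00010000000000
----------------
  00000010110011

Answer: 00000010110011 (179)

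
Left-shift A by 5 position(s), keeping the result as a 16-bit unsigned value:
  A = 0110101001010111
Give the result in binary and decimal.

Shift left by 5: drop the top 5 bit(s), append 5 zero(s) on the right.
  0110101001010111  ->  discard [01101], keep [01001010111], append 00000
= 0100101011100000

Answer: 0100101011100000 (19168)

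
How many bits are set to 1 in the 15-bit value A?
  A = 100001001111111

100001001111111
1-bits at positions (from bit 0 = LSB): 0, 1, 2, 3, 4, 5, 6, 9, 14
Count = 9

Answer: 9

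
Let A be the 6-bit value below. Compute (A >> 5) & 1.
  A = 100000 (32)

Bit 5 is the 6th from the right.
  100000
  ^
That bit is 1.

Answer: 1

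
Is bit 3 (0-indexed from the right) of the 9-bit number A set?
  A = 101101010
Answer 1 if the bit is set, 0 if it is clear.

Bit 3 is the 4th from the right.
  101101010
       ^
That bit is 1.

Answer: 1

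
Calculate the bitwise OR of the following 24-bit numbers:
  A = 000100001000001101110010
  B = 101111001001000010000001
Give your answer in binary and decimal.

Apply | to each column (1 where either bit is 1):
  000100001000001101110010
| 101111001001000010000001
--------------------------
  101111001001001111110011

Answer: 101111001001001111110011 (12358643)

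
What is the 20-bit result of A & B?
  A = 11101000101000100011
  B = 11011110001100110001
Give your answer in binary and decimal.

Apply & to each column (1 only where both bits are 1):
  11101000101000100011
& 11011110001100110001
----------------------
  11001000001000100001

Answer: 11001000001000100001 (819745)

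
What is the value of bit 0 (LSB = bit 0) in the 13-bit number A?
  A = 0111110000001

Bit 0 is the 1st from the right.
  0111110000001
              ^
That bit is 1.

Answer: 1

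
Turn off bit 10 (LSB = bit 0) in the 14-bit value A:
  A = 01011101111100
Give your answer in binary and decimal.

Mask = ~(1 << 10) = 11101111111111
Bit 10 of A is 1, so AND-ing with the mask clears it to 0.
  01011101111100
& 11101111111111
----------------
  01001101111100

Answer: 01001101111100 (4988)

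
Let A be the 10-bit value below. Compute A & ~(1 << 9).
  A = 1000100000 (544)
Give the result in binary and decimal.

Mask = ~(1 << 9) = 0111111111
Bit 9 of A is 1, so AND-ing with the mask clears it to 0.
  1000100000
& 0111111111
------------
  0000100000

Answer: 0000100000 (32)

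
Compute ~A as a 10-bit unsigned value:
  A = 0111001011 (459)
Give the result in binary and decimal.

Flip each bit (0->1, 1->0):
  0111001011
  1000110100

Answer: 1000110100 (564)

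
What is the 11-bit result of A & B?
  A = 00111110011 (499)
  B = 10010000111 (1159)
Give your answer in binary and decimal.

Apply & to each column (1 only where both bits are 1):
  00111110011
& 10010000111
-------------
  00010000011

Answer: 00010000011 (131)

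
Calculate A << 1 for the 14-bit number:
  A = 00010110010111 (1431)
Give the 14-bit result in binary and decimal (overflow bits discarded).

Shift left by 1: drop the top 1 bit(s), append 1 zero(s) on the right.
  00010110010111  ->  discard [0], keep [0010110010111], append 0
= 00101100101110

Answer: 00101100101110 (2862)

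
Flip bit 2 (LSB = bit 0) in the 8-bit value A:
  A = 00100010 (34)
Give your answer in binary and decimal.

Mask = 1 << 2 = 00000100
Bit 2 of A is 0; XOR with the mask flips it to 1.
  00100010
^ 00000100
----------
  00100110

Answer: 00100110 (38)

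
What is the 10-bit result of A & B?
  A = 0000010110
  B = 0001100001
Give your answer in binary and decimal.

Apply & to each column (1 only where both bits are 1):
  0000010110
& 0001100001
------------
  0000000000

Answer: 0000000000 (0)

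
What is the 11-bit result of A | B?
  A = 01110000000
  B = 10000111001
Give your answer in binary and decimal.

Apply | to each column (1 where either bit is 1):
  01110000000
| 10000111001
-------------
  11110111001

Answer: 11110111001 (1977)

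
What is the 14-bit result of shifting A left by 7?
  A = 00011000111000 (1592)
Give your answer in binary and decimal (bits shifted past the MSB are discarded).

Shift left by 7: drop the top 7 bit(s), append 7 zero(s) on the right.
  00011000111000  ->  discard [0001100], keep [0111000], append 0000000
= 01110000000000

Answer: 01110000000000 (7168)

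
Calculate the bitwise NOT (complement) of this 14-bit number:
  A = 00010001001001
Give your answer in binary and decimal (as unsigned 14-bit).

Flip each bit (0->1, 1->0):
  00010001001001
  11101110110110

Answer: 11101110110110 (15286)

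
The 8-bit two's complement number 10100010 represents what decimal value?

MSB is 1, so the value is negative. Find the magnitude:
1. Invert bits:  01011101
2. Add 1:        01011110  = 94
3. Apply sign:   -94

Answer: -94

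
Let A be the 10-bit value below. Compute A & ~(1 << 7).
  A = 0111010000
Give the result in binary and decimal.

Mask = ~(1 << 7) = 1101111111
Bit 7 of A is 1, so AND-ing with the mask clears it to 0.
  0111010000
& 1101111111
------------
  0101010000

Answer: 0101010000 (336)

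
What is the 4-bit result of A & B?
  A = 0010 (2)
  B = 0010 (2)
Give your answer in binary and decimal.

Apply & to each column (1 only where both bits are 1):
  0010
& 0010
------
  0010

Answer: 0010 (2)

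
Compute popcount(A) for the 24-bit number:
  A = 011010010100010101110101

011010010100010101110101
1-bits at positions (from bit 0 = LSB): 0, 2, 4, 5, 6, 8, 10, 14, 16, 19, 21, 22
Count = 12

Answer: 12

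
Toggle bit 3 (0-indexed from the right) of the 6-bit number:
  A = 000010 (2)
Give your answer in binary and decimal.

Mask = 1 << 3 = 001000
Bit 3 of A is 0; XOR with the mask flips it to 1.
  000010
^ 001000
--------
  001010

Answer: 001010 (10)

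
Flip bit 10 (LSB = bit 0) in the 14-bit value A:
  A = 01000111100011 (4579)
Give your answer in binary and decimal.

Mask = 1 << 10 = 00010000000000
Bit 10 of A is 0; XOR with the mask flips it to 1.
  01000111100011
^ 00010000000000
----------------
  01010111100011

Answer: 01010111100011 (5603)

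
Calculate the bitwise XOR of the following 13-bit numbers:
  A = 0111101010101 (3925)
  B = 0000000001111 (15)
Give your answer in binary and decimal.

Apply ^ to each column (1 where bits differ):
  0111101010101
^ 0000000001111
---------------
  0111101011010

Answer: 0111101011010 (3930)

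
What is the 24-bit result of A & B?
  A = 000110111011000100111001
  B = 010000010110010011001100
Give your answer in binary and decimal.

Apply & to each column (1 only where both bits are 1):
  000110111011000100111001
& 010000010110010011001100
--------------------------
  000000010010000000001000

Answer: 000000010010000000001000 (73736)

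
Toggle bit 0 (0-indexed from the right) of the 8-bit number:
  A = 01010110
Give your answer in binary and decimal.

Mask = 1 << 0 = 00000001
Bit 0 of A is 0; XOR with the mask flips it to 1.
  01010110
^ 00000001
----------
  01010111

Answer: 01010111 (87)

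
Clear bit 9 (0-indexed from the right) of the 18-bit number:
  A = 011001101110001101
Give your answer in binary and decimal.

Mask = ~(1 << 9) = 111111110111111111
Bit 9 of A is 1, so AND-ing with the mask clears it to 0.
  011001101110001101
& 111111110111111111
--------------------
  011001100110001101

Answer: 011001100110001101 (104845)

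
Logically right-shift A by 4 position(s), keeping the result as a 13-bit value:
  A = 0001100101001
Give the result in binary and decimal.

Logical shift right by 4: drop the bottom 4 bit(s), prepend 4 zero(s) on the left.
  0001100101001  ->  keep [000110010], discard [1001], prepend 0000
= 0000000110010

Answer: 0000000110010 (50)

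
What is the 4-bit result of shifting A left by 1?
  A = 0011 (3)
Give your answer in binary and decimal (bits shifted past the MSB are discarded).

Shift left by 1: drop the top 1 bit(s), append 1 zero(s) on the right.
  0011  ->  discard [0], keep [011], append 0
= 0110

Answer: 0110 (6)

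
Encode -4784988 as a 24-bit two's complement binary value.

1. Binary of +4784988:  010010010000001101011100
2. Invert bits:     101101101111110010100011
3. Add 1:           101101101111110010100100

Answer: 101101101111110010100100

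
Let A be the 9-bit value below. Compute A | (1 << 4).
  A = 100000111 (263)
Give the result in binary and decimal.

Mask = 1 << 4 = 000010000
Bit 4 of A is 0, so OR-ing with the mask flips it to 1.
  100000111
| 000010000
-----------
  100010111

Answer: 100010111 (279)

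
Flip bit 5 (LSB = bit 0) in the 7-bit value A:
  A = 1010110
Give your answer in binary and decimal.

Mask = 1 << 5 = 0100000
Bit 5 of A is 0; XOR with the mask flips it to 1.
  1010110
^ 0100000
---------
  1110110

Answer: 1110110 (118)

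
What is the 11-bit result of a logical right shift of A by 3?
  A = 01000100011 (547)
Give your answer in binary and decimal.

Logical shift right by 3: drop the bottom 3 bit(s), prepend 3 zero(s) on the left.
  01000100011  ->  keep [01000100], discard [011], prepend 000
= 00001000100

Answer: 00001000100 (68)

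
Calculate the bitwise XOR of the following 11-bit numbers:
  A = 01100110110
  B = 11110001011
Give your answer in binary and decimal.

Apply ^ to each column (1 where bits differ):
  01100110110
^ 11110001011
-------------
  10010111101

Answer: 10010111101 (1213)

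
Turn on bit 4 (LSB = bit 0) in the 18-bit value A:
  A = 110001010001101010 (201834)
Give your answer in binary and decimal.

Mask = 1 << 4 = 000000000000010000
Bit 4 of A is 0, so OR-ing with the mask flips it to 1.
  110001010001101010
| 000000000000010000
--------------------
  110001010001111010

Answer: 110001010001111010 (201850)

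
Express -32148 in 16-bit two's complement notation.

1. Binary of +32148:  0111110110010100
2. Invert bits:     1000001001101011
3. Add 1:           1000001001101100

Answer: 1000001001101100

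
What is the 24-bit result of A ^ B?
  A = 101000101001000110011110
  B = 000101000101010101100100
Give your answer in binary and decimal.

Apply ^ to each column (1 where bits differ):
  101000101001000110011110
^ 000101000101010101100100
--------------------------
  101101101100010011111010

Answer: 101101101100010011111010 (11977978)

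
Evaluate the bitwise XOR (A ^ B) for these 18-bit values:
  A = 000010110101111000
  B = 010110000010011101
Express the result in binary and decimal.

Apply ^ to each column (1 where bits differ):
  000010110101111000
^ 010110000010011101
--------------------
  010100110111100101

Answer: 010100110111100101 (85477)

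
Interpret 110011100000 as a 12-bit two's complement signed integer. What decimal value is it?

MSB is 1, so the value is negative. Find the magnitude:
1. Invert bits:  001100011111
2. Add 1:        001100100000  = 800
3. Apply sign:   -800

Answer: -800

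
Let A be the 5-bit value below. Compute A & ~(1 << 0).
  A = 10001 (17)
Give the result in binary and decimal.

Mask = ~(1 << 0) = 11110
Bit 0 of A is 1, so AND-ing with the mask clears it to 0.
  10001
& 11110
-------
  10000

Answer: 10000 (16)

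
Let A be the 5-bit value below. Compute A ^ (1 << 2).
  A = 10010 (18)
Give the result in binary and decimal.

Mask = 1 << 2 = 00100
Bit 2 of A is 0; XOR with the mask flips it to 1.
  10010
^ 00100
-------
  10110

Answer: 10110 (22)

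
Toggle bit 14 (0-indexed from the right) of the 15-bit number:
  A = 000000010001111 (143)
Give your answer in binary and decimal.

Mask = 1 << 14 = 100000000000000
Bit 14 of A is 0; XOR with the mask flips it to 1.
  000000010001111
^ 100000000000000
-----------------
  100000010001111

Answer: 100000010001111 (16527)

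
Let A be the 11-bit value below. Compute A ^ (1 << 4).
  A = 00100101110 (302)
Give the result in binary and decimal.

Mask = 1 << 4 = 00000010000
Bit 4 of A is 0; XOR with the mask flips it to 1.
  00100101110
^ 00000010000
-------------
  00100111110

Answer: 00100111110 (318)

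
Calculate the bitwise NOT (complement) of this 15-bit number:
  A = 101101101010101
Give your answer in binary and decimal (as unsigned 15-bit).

Flip each bit (0->1, 1->0):
  101101101010101
  010010010101010

Answer: 010010010101010 (9386)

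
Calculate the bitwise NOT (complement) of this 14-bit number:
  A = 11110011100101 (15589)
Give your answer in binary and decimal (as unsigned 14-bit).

Flip each bit (0->1, 1->0):
  11110011100101
  00001100011010

Answer: 00001100011010 (794)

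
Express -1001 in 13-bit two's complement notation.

1. Binary of +1001:  0001111101001
2. Invert bits:     1110000010110
3. Add 1:           1110000010111

Answer: 1110000010111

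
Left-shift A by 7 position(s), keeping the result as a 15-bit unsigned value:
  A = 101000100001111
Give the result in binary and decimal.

Shift left by 7: drop the top 7 bit(s), append 7 zero(s) on the right.
  101000100001111  ->  discard [1010001], keep [00001111], append 0000000
= 000011110000000

Answer: 000011110000000 (1920)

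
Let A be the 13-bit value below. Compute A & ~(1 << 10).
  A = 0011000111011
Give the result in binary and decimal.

Mask = ~(1 << 10) = 1101111111111
Bit 10 of A is 1, so AND-ing with the mask clears it to 0.
  0011000111011
& 1101111111111
---------------
  0001000111011

Answer: 0001000111011 (571)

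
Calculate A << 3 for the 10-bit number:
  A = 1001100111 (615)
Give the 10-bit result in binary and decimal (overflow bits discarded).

Shift left by 3: drop the top 3 bit(s), append 3 zero(s) on the right.
  1001100111  ->  discard [100], keep [1100111], append 000
= 1100111000

Answer: 1100111000 (824)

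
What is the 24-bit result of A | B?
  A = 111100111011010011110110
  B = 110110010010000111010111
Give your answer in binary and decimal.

Apply | to each column (1 where either bit is 1):
  111100111011010011110110
| 110110010010000111010111
--------------------------
  111110111011010111110111

Answer: 111110111011010111110111 (16496119)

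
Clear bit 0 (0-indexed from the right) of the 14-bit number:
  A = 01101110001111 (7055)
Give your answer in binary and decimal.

Mask = ~(1 << 0) = 11111111111110
Bit 0 of A is 1, so AND-ing with the mask clears it to 0.
  01101110001111
& 11111111111110
----------------
  01101110001110

Answer: 01101110001110 (7054)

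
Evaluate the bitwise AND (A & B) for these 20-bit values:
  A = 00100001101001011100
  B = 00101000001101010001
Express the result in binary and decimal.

Apply & to each column (1 only where both bits are 1):
  00100001101001011100
& 00101000001101010001
----------------------
  00100000001001010000

Answer: 00100000001001010000 (131664)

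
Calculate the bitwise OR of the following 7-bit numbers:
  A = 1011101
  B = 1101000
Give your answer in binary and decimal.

Apply | to each column (1 where either bit is 1):
  1011101
| 1101000
---------
  1111101

Answer: 1111101 (125)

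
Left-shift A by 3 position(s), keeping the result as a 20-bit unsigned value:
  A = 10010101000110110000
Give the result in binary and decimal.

Shift left by 3: drop the top 3 bit(s), append 3 zero(s) on the right.
  10010101000110110000  ->  discard [100], keep [10101000110110000], append 000
= 10101000110110000000

Answer: 10101000110110000000 (691584)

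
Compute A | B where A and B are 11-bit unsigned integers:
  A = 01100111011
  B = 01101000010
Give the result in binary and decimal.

Apply | to each column (1 where either bit is 1):
  01100111011
| 01101000010
-------------
  01101111011

Answer: 01101111011 (891)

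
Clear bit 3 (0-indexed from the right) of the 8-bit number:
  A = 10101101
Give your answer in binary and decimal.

Mask = ~(1 << 3) = 11110111
Bit 3 of A is 1, so AND-ing with the mask clears it to 0.
  10101101
& 11110111
----------
  10100101

Answer: 10100101 (165)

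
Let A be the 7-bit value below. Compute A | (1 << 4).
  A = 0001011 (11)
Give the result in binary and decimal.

Mask = 1 << 4 = 0010000
Bit 4 of A is 0, so OR-ing with the mask flips it to 1.
  0001011
| 0010000
---------
  0011011

Answer: 0011011 (27)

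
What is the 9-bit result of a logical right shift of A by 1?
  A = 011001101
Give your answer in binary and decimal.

Logical shift right by 1: drop the bottom 1 bit(s), prepend 1 zero(s) on the left.
  011001101  ->  keep [01100110], discard [1], prepend 0
= 001100110

Answer: 001100110 (102)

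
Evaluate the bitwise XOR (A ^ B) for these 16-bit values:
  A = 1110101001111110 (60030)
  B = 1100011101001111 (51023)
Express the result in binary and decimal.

Apply ^ to each column (1 where bits differ):
  1110101001111110
^ 1100011101001111
------------------
  0010110100110001

Answer: 0010110100110001 (11569)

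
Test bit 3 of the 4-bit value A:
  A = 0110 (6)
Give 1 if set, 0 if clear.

Bit 3 is the 4th from the right.
  0110
  ^
That bit is 0.

Answer: 0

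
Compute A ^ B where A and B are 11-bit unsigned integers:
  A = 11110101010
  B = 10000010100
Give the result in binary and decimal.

Apply ^ to each column (1 where bits differ):
  11110101010
^ 10000010100
-------------
  01110111110

Answer: 01110111110 (958)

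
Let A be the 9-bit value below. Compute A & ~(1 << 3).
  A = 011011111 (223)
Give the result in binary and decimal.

Mask = ~(1 << 3) = 111110111
Bit 3 of A is 1, so AND-ing with the mask clears it to 0.
  011011111
& 111110111
-----------
  011010111

Answer: 011010111 (215)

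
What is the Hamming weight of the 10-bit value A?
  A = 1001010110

1001010110
1-bits at positions (from bit 0 = LSB): 1, 2, 4, 6, 9
Count = 5

Answer: 5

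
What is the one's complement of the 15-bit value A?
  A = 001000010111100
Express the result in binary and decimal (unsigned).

Flip each bit (0->1, 1->0):
  001000010111100
  110111101000011

Answer: 110111101000011 (28483)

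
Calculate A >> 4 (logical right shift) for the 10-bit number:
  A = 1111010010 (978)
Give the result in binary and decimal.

Logical shift right by 4: drop the bottom 4 bit(s), prepend 4 zero(s) on the left.
  1111010010  ->  keep [111101], discard [0010], prepend 0000
= 0000111101

Answer: 0000111101 (61)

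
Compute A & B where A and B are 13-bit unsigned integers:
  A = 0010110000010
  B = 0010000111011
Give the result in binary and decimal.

Apply & to each column (1 only where both bits are 1):
  0010110000010
& 0010000111011
---------------
  0010000000010

Answer: 0010000000010 (1026)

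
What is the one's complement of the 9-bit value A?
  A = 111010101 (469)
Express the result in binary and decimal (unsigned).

Flip each bit (0->1, 1->0):
  111010101
  000101010

Answer: 000101010 (42)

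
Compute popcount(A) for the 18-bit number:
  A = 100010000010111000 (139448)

100010000010111000
1-bits at positions (from bit 0 = LSB): 3, 4, 5, 7, 13, 17
Count = 6

Answer: 6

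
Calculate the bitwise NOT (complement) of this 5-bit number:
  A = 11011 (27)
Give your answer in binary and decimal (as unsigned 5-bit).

Flip each bit (0->1, 1->0):
  11011
  00100

Answer: 00100 (4)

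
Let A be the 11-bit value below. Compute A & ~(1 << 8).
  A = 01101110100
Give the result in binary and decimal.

Mask = ~(1 << 8) = 11011111111
Bit 8 of A is 1, so AND-ing with the mask clears it to 0.
  01101110100
& 11011111111
-------------
  01001110100

Answer: 01001110100 (628)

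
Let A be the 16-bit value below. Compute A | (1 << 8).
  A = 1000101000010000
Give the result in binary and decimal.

Mask = 1 << 8 = 0000000100000000
Bit 8 of A is 0, so OR-ing with the mask flips it to 1.
  1000101000010000
| 0000000100000000
------------------
  1000101100010000

Answer: 1000101100010000 (35600)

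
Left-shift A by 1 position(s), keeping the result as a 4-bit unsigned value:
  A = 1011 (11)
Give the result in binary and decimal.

Shift left by 1: drop the top 1 bit(s), append 1 zero(s) on the right.
  1011  ->  discard [1], keep [011], append 0
= 0110

Answer: 0110 (6)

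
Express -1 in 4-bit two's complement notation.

1. Binary of +1:  0001
2. Invert bits:     1110
3. Add 1:           1111

Answer: 1111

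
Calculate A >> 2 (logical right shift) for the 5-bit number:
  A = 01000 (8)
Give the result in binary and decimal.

Logical shift right by 2: drop the bottom 2 bit(s), prepend 2 zero(s) on the left.
  01000  ->  keep [010], discard [00], prepend 00
= 00010

Answer: 00010 (2)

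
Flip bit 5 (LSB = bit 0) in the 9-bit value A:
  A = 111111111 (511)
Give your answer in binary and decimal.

Mask = 1 << 5 = 000100000
Bit 5 of A is 1; XOR with the mask flips it to 0.
  111111111
^ 000100000
-----------
  111011111

Answer: 111011111 (479)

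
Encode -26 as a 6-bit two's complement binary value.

1. Binary of +26:  011010
2. Invert bits:     100101
3. Add 1:           100110

Answer: 100110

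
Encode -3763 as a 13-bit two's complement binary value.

1. Binary of +3763:  0111010110011
2. Invert bits:     1000101001100
3. Add 1:           1000101001101

Answer: 1000101001101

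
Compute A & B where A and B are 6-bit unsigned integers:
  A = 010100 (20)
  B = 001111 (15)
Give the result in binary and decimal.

Apply & to each column (1 only where both bits are 1):
  010100
& 001111
--------
  000100

Answer: 000100 (4)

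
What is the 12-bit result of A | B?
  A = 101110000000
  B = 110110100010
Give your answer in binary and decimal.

Apply | to each column (1 where either bit is 1):
  101110000000
| 110110100010
--------------
  111110100010

Answer: 111110100010 (4002)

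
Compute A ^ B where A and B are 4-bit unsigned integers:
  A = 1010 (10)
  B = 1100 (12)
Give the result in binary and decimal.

Apply ^ to each column (1 where bits differ):
  1010
^ 1100
------
  0110

Answer: 0110 (6)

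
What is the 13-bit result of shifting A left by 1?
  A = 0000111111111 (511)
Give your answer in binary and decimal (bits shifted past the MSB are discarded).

Shift left by 1: drop the top 1 bit(s), append 1 zero(s) on the right.
  0000111111111  ->  discard [0], keep [000111111111], append 0
= 0001111111110

Answer: 0001111111110 (1022)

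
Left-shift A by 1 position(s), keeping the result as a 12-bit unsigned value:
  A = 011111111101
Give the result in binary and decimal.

Shift left by 1: drop the top 1 bit(s), append 1 zero(s) on the right.
  011111111101  ->  discard [0], keep [11111111101], append 0
= 111111111010

Answer: 111111111010 (4090)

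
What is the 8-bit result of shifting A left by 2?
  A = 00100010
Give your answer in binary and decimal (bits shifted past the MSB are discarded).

Shift left by 2: drop the top 2 bit(s), append 2 zero(s) on the right.
  00100010  ->  discard [00], keep [100010], append 00
= 10001000

Answer: 10001000 (136)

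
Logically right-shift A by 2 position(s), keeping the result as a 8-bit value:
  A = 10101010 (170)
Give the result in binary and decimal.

Logical shift right by 2: drop the bottom 2 bit(s), prepend 2 zero(s) on the left.
  10101010  ->  keep [101010], discard [10], prepend 00
= 00101010

Answer: 00101010 (42)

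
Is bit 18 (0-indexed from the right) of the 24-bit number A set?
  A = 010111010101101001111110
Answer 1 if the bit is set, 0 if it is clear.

Bit 18 is the 19th from the right.
  010111010101101001111110
       ^
That bit is 1.

Answer: 1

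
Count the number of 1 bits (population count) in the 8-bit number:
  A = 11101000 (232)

11101000
1-bits at positions (from bit 0 = LSB): 3, 5, 6, 7
Count = 4

Answer: 4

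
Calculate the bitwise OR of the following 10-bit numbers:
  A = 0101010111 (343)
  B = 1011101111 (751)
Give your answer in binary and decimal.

Apply | to each column (1 where either bit is 1):
  0101010111
| 1011101111
------------
  1111111111

Answer: 1111111111 (1023)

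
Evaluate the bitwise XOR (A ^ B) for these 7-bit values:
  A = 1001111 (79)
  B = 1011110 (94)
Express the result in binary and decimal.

Apply ^ to each column (1 where bits differ):
  1001111
^ 1011110
---------
  0010001

Answer: 0010001 (17)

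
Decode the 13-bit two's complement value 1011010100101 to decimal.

MSB is 1, so the value is negative. Find the magnitude:
1. Invert bits:  0100101011010
2. Add 1:        0100101011011  = 2395
3. Apply sign:   -2395

Answer: -2395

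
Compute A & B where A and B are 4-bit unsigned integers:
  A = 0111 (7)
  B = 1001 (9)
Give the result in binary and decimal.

Apply & to each column (1 only where both bits are 1):
  0111
& 1001
------
  0001

Answer: 0001 (1)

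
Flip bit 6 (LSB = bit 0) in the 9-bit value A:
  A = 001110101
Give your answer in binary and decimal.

Mask = 1 << 6 = 001000000
Bit 6 of A is 1; XOR with the mask flips it to 0.
  001110101
^ 001000000
-----------
  000110101

Answer: 000110101 (53)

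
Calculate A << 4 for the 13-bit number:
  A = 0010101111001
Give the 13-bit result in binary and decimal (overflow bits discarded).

Shift left by 4: drop the top 4 bit(s), append 4 zero(s) on the right.
  0010101111001  ->  discard [0010], keep [101111001], append 0000
= 1011110010000

Answer: 1011110010000 (6032)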